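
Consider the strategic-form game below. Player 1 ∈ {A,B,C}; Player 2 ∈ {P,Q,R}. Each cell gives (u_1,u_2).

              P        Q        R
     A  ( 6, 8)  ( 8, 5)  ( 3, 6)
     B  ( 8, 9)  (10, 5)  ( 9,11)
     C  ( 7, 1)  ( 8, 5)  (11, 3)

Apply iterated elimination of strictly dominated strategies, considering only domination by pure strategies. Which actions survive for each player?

Survivors P1:{B,C} P2:{Q,R}

P1 drop A (B beats it: P:8>6 Q:10>8 R:9>3)
P2 drop P (R beats it: B:11>9 C:3>1)
P1→{B,C} P2→{Q,R}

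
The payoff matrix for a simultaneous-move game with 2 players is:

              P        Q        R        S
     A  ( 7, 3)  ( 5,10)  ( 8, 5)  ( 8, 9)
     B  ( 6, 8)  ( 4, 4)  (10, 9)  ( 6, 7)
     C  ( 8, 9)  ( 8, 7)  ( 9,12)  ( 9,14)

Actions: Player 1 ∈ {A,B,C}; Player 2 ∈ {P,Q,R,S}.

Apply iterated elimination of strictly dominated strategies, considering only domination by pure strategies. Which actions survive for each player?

P1 drop A (C beats it: P:8>7 Q:8>5 R:9>8 S:9>8)
P2 drop P (R beats it: B:9>8 C:12>9)
P2 drop Q (R beats it: B:9>4 C:12>7)
P1→{B,C} P2→{R,S}

Survivors P1:{B,C} P2:{R,S}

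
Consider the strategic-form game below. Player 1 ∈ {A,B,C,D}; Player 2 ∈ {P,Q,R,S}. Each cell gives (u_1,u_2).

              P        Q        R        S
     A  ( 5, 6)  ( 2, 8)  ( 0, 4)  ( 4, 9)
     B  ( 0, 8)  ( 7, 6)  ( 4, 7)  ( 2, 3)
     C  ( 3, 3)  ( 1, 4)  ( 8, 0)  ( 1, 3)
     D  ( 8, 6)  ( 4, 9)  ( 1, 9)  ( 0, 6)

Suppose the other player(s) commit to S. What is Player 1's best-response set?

P1 best: {A}

u_1(A vs S) = 4
u_1(B vs S) = 2
u_1(C vs S) = 1
u_1(D vs S) = 0
max payoff 4 at {A}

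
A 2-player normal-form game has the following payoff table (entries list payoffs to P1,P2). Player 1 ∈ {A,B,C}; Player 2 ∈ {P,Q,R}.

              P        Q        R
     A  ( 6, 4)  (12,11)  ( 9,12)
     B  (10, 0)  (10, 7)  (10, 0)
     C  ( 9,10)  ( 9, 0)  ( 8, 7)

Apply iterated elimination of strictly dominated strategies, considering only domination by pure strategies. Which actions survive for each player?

Remaining: P1:{A,B} P2:{Q,R}

P1 drop C (B beats it: P:10>9 Q:10>9 R:10>8)
P2 drop P (Q beats it: A:11>4 B:7>0)
P1→{A,B} P2→{Q,R}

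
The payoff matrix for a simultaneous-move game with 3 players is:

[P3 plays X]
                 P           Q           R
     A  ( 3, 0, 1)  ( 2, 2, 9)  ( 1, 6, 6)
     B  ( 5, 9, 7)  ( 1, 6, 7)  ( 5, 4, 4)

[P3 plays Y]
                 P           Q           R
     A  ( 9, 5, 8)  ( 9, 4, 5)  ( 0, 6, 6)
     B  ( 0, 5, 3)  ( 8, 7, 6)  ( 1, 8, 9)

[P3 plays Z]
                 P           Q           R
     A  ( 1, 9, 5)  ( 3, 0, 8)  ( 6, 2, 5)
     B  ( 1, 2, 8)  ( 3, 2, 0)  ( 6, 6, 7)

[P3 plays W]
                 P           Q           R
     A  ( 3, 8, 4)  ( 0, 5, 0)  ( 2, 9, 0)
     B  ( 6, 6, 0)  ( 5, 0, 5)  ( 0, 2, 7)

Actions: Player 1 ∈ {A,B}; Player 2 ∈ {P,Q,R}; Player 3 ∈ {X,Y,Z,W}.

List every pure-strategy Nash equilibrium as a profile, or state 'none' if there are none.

PSNE = {(B,R,Y)}

(A,P,X): not NE [P1→B gives 5>3; P2→R gives 6>0; P3→Y gives 8>1]
(A,P,Y): not NE [P2→R gives 6>5]
(A,P,Z): not NE [P3→Y gives 8>5]
(A,P,W): not NE [P1→B gives 6>3; P2→R gives 9>8; P3→Y gives 8>4]
(A,Q,X): not NE [P2→R gives 6>2]
(A,Q,Y): not NE [P2→R gives 6>4; P3→X gives 9>5]
(A,Q,Z): not NE [P2→P gives 9>0; P3→X gives 9>8]
(A,Q,W): not NE [P1→B gives 5>0; P2→R gives 9>5; P3→X gives 9>0]
(A,R,X): not NE [P1→B gives 5>1]
(A,R,Y): not NE [P1→B gives 1>0]
(A,R,Z): not NE [P2→P gives 9>2; P3→Y gives 6>5]
(A,R,W): not NE [P3→Y gives 6>0]
(B,P,X): not NE [P3→Z gives 8>7]
(B,P,Y): not NE [P1→A gives 9>0; P2→R gives 8>5; P3→Z gives 8>3]
(B,P,Z): not NE [P2→R gives 6>2]
(B,P,W): not NE [P3→Z gives 8>0]
(B,Q,X): not NE [P1→A gives 2>1; P2→P gives 9>6]
(B,Q,Y): not NE [P1→A gives 9>8; P2→R gives 8>7; P3→X gives 7>6]
(B,Q,Z): not NE [P2→R gives 6>2; P3→X gives 7>0]
(B,Q,W): not NE [P2→P gives 6>0; P3→X gives 7>5]
(B,R,X): not NE [P2→P gives 9>4; P3→Y gives 9>4]
(B,R,Y): NE
(B,R,Z): not NE [P3→Y gives 9>7]
(B,R,W): not NE [P1→A gives 2>0; P2→P gives 6>2; P3→Y gives 9>7]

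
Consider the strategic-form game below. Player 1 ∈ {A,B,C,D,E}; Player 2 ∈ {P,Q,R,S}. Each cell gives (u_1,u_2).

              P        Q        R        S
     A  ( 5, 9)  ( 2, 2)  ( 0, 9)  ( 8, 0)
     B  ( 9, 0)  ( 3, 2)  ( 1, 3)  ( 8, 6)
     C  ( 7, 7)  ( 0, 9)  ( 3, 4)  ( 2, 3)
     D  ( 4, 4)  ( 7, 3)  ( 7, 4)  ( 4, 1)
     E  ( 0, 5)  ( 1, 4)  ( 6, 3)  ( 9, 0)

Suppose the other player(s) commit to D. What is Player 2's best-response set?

u_2(P vs D) = 4
u_2(Q vs D) = 3
u_2(R vs D) = 4
u_2(S vs D) = 1
max payoff 4 at {P,R}

argmax u_2 = {P,R}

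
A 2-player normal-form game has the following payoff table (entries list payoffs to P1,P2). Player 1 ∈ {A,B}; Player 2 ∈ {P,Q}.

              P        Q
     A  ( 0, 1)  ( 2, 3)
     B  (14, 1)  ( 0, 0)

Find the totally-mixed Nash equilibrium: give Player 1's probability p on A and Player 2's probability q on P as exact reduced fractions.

(p,q) = (1/3, 1/8)

P1 indiff ⇒ q·0+(1-q)·2 = q·14+(1-q)·0 ⇒ q(-14) = (1-q)(-2) ⇒ q = 1/8
P2 indiff ⇒ p·1+(1-p)·1 = p·3+(1-p)·0 ⇒ p(-2) = (1-p)(-1) ⇒ p = 1/3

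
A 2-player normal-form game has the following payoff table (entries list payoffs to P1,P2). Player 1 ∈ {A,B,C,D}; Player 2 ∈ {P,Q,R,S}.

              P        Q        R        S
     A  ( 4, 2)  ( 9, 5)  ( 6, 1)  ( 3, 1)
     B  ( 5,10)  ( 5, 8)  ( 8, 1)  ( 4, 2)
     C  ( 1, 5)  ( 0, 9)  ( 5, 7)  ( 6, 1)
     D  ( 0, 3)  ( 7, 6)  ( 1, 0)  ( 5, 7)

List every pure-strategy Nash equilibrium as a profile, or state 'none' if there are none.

NE set: (A,Q), (B,P)

(A,P): not NE [P1→B gives 5>4; P2→Q gives 5>2]
(A,Q): NE
(A,R): not NE [P1→B gives 8>6; P2→Q gives 5>1]
(A,S): not NE [P1→C gives 6>3; P2→Q gives 5>1]
(B,P): NE
(B,Q): not NE [P1→A gives 9>5; P2→P gives 10>8]
(B,R): not NE [P2→P gives 10>1]
(B,S): not NE [P1→C gives 6>4; P2→P gives 10>2]
(C,P): not NE [P1→B gives 5>1; P2→Q gives 9>5]
(C,Q): not NE [P1→A gives 9>0]
(C,R): not NE [P1→B gives 8>5; P2→Q gives 9>7]
(C,S): not NE [P2→Q gives 9>1]
(D,P): not NE [P1→B gives 5>0; P2→S gives 7>3]
(D,Q): not NE [P1→A gives 9>7; P2→S gives 7>6]
(D,R): not NE [P1→B gives 8>1; P2→S gives 7>0]
(D,S): not NE [P1→C gives 6>5]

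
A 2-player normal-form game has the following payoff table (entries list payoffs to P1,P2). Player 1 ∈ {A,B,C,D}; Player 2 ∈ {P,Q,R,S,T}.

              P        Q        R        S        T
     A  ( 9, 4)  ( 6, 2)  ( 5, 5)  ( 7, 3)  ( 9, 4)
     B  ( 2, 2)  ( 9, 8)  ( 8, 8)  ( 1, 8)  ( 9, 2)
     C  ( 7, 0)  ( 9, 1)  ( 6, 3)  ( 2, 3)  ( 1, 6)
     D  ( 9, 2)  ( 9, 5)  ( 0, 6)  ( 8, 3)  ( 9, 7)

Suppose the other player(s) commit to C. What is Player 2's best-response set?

argmax u_2 = {T}

u_2(P vs C) = 0
u_2(Q vs C) = 1
u_2(R vs C) = 3
u_2(S vs C) = 3
u_2(T vs C) = 6
max payoff 6 at {T}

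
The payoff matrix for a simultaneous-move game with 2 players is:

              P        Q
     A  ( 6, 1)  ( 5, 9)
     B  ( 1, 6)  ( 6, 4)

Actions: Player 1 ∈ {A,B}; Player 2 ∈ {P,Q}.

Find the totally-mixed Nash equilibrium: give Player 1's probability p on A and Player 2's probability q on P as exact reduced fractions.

P1 mixes 1/5 on A; P2 mixes 1/6 on P

P1 indiff ⇒ q·6+(1-q)·5 = q·1+(1-q)·6 ⇒ q(5) = (1-q)(1) ⇒ q = 1/6
P2 indiff ⇒ p·1+(1-p)·6 = p·9+(1-p)·4 ⇒ p(-8) = (1-p)(-2) ⇒ p = 1/5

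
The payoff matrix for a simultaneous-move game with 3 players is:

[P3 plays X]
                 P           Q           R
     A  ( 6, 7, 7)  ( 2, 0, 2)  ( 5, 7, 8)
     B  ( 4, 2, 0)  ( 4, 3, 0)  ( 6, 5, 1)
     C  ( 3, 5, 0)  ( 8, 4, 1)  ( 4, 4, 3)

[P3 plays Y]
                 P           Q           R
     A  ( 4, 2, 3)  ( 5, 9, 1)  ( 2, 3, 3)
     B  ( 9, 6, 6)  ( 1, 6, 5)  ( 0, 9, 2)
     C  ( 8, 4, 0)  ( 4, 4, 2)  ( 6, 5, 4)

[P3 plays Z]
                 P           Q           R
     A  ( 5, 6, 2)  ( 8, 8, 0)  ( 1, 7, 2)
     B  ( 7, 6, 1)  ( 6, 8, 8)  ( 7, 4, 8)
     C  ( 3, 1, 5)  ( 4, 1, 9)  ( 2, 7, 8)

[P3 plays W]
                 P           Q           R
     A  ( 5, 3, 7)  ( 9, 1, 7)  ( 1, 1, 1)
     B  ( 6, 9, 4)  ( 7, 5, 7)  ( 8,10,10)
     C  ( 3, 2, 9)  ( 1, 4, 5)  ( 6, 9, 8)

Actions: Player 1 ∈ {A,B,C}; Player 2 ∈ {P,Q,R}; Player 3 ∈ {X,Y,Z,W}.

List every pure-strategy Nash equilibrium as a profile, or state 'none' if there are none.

PSNE = {(A,P,X), (B,R,W)}

(A,P,X): NE
(A,P,Y): not NE [P1→B gives 9>4; P2→Q gives 9>2; P3→W gives 7>3]
(A,P,Z): not NE [P1→B gives 7>5; P2→Q gives 8>6; P3→W gives 7>2]
(A,P,W): not NE [P1→B gives 6>5]
(A,Q,X): not NE [P1→C gives 8>2; P2→R gives 7>0; P3→W gives 7>2]
(A,Q,Y): not NE [P3→W gives 7>1]
(A,Q,Z): not NE [P3→W gives 7>0]
(A,Q,W): not NE [P2→P gives 3>1]
(A,R,X): not NE [P1→B gives 6>5]
(A,R,Y): not NE [P1→C gives 6>2; P2→Q gives 9>3; P3→X gives 8>3]
(A,R,Z): not NE [P1→B gives 7>1; P2→Q gives 8>7; P3→X gives 8>2]
(A,R,W): not NE [P1→B gives 8>1; P2→P gives 3>1; P3→X gives 8>1]
(B,P,X): not NE [P1→A gives 6>4; P2→R gives 5>2; P3→Y gives 6>0]
(B,P,Y): not NE [P2→R gives 9>6]
(B,P,Z): not NE [P2→Q gives 8>6; P3→Y gives 6>1]
(B,P,W): not NE [P2→R gives 10>9; P3→Y gives 6>4]
(B,Q,X): not NE [P1→C gives 8>4; P2→R gives 5>3; P3→Z gives 8>0]
(B,Q,Y): not NE [P1→A gives 5>1; P2→R gives 9>6; P3→Z gives 8>5]
(B,Q,Z): not NE [P1→A gives 8>6]
(B,Q,W): not NE [P1→A gives 9>7; P2→R gives 10>5; P3→Z gives 8>7]
(B,R,X): not NE [P3→W gives 10>1]
(B,R,Y): not NE [P1→C gives 6>0; P3→W gives 10>2]
(B,R,Z): not NE [P2→Q gives 8>4; P3→W gives 10>8]
(B,R,W): NE
(C,P,X): not NE [P1→A gives 6>3; P3→W gives 9>0]
(C,P,Y): not NE [P1→B gives 9>8; P2→R gives 5>4; P3→W gives 9>0]
(C,P,Z): not NE [P1→B gives 7>3; P2→R gives 7>1; P3→W gives 9>5]
(C,P,W): not NE [P1→B gives 6>3; P2→R gives 9>2]
(C,Q,X): not NE [P2→P gives 5>4; P3→Z gives 9>1]
(C,Q,Y): not NE [P1→A gives 5>4; P2→R gives 5>4; P3→Z gives 9>2]
(C,Q,Z): not NE [P1→A gives 8>4; P2→R gives 7>1]
(C,Q,W): not NE [P1→A gives 9>1; P2→R gives 9>4; P3→Z gives 9>5]
(C,R,X): not NE [P1→B gives 6>4; P2→P gives 5>4; P3→W gives 8>3]
(C,R,Y): not NE [P3→W gives 8>4]
(C,R,Z): not NE [P1→B gives 7>2]
(C,R,W): not NE [P1→B gives 8>6]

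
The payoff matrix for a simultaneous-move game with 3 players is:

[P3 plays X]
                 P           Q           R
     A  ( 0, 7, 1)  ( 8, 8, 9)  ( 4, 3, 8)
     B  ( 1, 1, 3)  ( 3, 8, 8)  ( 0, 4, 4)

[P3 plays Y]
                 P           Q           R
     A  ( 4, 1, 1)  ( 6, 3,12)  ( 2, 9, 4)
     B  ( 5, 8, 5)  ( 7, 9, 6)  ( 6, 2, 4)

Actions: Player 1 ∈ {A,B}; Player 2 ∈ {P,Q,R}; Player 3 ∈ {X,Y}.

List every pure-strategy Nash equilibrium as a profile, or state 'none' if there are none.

(A,P,X): not NE [P1→B gives 1>0; P2→Q gives 8>7]
(A,P,Y): not NE [P1→B gives 5>4; P2→R gives 9>1]
(A,Q,X): not NE [P3→Y gives 12>9]
(A,Q,Y): not NE [P1→B gives 7>6; P2→R gives 9>3]
(A,R,X): not NE [P2→Q gives 8>3]
(A,R,Y): not NE [P1→B gives 6>2; P3→X gives 8>4]
(B,P,X): not NE [P2→Q gives 8>1; P3→Y gives 5>3]
(B,P,Y): not NE [P2→Q gives 9>8]
(B,Q,X): not NE [P1→A gives 8>3]
(B,Q,Y): not NE [P3→X gives 8>6]
(B,R,X): not NE [P1→A gives 4>0; P2→Q gives 8>4]
(B,R,Y): not NE [P2→Q gives 9>2]

PSNE: ∅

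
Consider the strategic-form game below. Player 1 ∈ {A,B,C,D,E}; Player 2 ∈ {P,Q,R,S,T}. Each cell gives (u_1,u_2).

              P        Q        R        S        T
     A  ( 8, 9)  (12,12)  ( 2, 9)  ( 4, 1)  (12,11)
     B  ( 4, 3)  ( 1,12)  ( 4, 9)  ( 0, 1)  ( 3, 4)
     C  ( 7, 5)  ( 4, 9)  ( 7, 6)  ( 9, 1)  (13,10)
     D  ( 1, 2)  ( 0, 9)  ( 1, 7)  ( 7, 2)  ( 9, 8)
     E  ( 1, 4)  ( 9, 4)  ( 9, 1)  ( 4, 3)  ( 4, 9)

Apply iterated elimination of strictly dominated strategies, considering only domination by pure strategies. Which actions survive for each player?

Remaining: P1:{A,C} P2:{Q,T}

P1 drop B (C beats it: P:7>4 Q:4>1 R:7>4 S:9>0 T:13>3)
P1 drop D (C beats it: P:7>1 Q:4>0 R:7>1 S:9>7 T:13>9)
P2 drop P (T beats it: A:11>9 C:10>5 E:9>4)
P2 drop R (Q beats it: A:12>9 C:9>6 E:4>1)
P2 drop S (Q beats it: A:12>1 C:9>1 E:4>3)
P1 drop E (A beats it: Q:12>9 T:12>4)
P1→{A,C} P2→{Q,T}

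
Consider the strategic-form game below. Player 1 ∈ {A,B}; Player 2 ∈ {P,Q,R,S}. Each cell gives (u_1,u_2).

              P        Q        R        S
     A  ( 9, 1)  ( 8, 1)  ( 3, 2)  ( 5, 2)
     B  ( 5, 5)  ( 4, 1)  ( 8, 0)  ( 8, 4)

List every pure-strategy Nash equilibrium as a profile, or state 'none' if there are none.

PSNE: ∅

(A,P): not NE [P2→S gives 2>1]
(A,Q): not NE [P2→S gives 2>1]
(A,R): not NE [P1→B gives 8>3]
(A,S): not NE [P1→B gives 8>5]
(B,P): not NE [P1→A gives 9>5]
(B,Q): not NE [P1→A gives 8>4; P2→P gives 5>1]
(B,R): not NE [P2→P gives 5>0]
(B,S): not NE [P2→P gives 5>4]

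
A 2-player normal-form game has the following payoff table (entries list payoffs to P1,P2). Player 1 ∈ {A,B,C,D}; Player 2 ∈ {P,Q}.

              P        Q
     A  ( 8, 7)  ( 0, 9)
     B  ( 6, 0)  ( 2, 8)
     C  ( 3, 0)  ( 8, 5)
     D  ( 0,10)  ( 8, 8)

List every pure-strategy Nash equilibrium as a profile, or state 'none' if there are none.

Nash profiles: (C,Q)

(A,P): not NE [P2→Q gives 9>7]
(A,Q): not NE [P1→D gives 8>0]
(B,P): not NE [P1→A gives 8>6; P2→Q gives 8>0]
(B,Q): not NE [P1→D gives 8>2]
(C,P): not NE [P1→A gives 8>3; P2→Q gives 5>0]
(C,Q): NE
(D,P): not NE [P1→A gives 8>0]
(D,Q): not NE [P2→P gives 10>8]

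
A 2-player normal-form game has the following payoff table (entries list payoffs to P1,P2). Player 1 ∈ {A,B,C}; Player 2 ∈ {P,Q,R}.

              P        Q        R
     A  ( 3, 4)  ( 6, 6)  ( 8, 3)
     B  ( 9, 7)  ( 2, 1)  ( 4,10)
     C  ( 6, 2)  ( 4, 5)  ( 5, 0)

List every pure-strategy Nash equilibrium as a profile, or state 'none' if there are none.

(A,P): not NE [P1→B gives 9>3; P2→Q gives 6>4]
(A,Q): NE
(A,R): not NE [P2→Q gives 6>3]
(B,P): not NE [P2→R gives 10>7]
(B,Q): not NE [P1→A gives 6>2; P2→R gives 10>1]
(B,R): not NE [P1→A gives 8>4]
(C,P): not NE [P1→B gives 9>6; P2→Q gives 5>2]
(C,Q): not NE [P1→A gives 6>4]
(C,R): not NE [P1→A gives 8>5; P2→Q gives 5>0]

NE set: (A,Q)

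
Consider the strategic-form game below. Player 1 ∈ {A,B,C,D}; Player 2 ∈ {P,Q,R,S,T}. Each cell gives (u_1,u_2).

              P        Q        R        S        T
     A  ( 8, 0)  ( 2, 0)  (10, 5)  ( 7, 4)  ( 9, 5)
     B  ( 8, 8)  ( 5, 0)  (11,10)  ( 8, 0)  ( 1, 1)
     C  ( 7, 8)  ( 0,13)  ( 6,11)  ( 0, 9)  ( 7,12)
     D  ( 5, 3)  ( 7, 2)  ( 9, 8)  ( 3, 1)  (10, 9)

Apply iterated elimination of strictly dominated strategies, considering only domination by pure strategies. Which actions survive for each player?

P1 drop C (A beats it: P:8>7 Q:2>0 R:10>6 S:7>0 T:9>7)
P2 drop P (R beats it: A:5>0 B:10>8 D:8>3)
P2 drop Q (R beats it: A:5>0 B:10>0 D:8>2)
P2 drop S (R beats it: A:5>4 B:10>0 D:8>1)
P1→{A,B,D} P2→{R,T}

IESDS → P1:{A,B,D} P2:{R,T}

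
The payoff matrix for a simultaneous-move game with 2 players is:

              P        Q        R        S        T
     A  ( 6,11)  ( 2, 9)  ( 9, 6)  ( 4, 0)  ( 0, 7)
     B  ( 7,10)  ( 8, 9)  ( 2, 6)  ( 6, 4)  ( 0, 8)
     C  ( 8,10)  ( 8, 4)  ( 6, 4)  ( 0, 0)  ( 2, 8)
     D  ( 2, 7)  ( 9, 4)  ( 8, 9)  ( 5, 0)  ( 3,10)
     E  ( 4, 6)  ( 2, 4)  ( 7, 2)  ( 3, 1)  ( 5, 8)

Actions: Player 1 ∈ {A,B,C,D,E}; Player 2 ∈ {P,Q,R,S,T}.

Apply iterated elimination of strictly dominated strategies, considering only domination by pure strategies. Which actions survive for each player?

IESDS → P1:{C,E} P2:{P,T}

P2 drop Q (P beats it: A:11>9 B:10>9 C:10>4 D:7>4 E:6>4)
P2 drop R (T beats it: A:7>6 B:8>6 C:8>4 D:10>9 E:8>2)
P2 drop S (P beats it: A:11>0 B:10>4 C:10>0 D:7>0 E:6>1)
P1 drop A (C beats it: P:8>6 T:2>0)
P1 drop B (C beats it: P:8>7 T:2>0)
P1 drop D (E beats it: P:4>2 T:5>3)
P1→{C,E} P2→{P,T}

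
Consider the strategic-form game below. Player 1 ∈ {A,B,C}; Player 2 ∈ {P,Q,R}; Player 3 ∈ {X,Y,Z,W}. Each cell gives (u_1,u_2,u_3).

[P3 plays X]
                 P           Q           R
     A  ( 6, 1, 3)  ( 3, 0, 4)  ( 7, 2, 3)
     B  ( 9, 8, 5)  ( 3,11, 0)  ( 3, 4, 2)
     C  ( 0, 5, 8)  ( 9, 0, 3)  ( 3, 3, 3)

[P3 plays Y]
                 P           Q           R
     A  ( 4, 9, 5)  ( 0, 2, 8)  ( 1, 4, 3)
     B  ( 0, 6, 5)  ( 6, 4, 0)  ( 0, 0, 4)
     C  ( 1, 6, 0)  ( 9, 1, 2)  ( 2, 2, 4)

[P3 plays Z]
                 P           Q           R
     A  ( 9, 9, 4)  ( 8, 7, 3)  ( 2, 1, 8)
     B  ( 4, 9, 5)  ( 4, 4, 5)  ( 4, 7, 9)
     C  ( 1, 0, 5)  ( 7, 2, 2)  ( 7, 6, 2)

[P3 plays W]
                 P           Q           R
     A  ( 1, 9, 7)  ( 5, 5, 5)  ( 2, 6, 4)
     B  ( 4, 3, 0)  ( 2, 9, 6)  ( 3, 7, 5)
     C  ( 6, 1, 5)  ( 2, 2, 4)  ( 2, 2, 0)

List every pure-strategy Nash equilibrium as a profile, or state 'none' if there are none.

(A,P,X): not NE [P1→B gives 9>6; P2→R gives 2>1; P3→W gives 7>3]
(A,P,Y): not NE [P3→W gives 7>5]
(A,P,Z): not NE [P3→W gives 7>4]
(A,P,W): not NE [P1→C gives 6>1]
(A,Q,X): not NE [P1→C gives 9>3; P2→R gives 2>0; P3→Y gives 8>4]
(A,Q,Y): not NE [P1→C gives 9>0; P2→P gives 9>2]
(A,Q,Z): not NE [P2→P gives 9>7; P3→Y gives 8>3]
(A,Q,W): not NE [P2→P gives 9>5; P3→Y gives 8>5]
(A,R,X): not NE [P3→Z gives 8>3]
(A,R,Y): not NE [P1→C gives 2>1; P2→P gives 9>4; P3→Z gives 8>3]
(A,R,Z): not NE [P1→C gives 7>2; P2→P gives 9>1]
(A,R,W): not NE [P1→B gives 3>2; P2→P gives 9>6; P3→Z gives 8>4]
(B,P,X): not NE [P2→Q gives 11>8]
(B,P,Y): not NE [P1→A gives 4>0]
(B,P,Z): not NE [P1→A gives 9>4]
(B,P,W): not NE [P1→C gives 6>4; P2→Q gives 9>3; P3→Z gives 5>0]
(B,Q,X): not NE [P1→C gives 9>3; P3→W gives 6>0]
(B,Q,Y): not NE [P1→C gives 9>6; P2→P gives 6>4; P3→W gives 6>0]
(B,Q,Z): not NE [P1→A gives 8>4; P2→P gives 9>4; P3→W gives 6>5]
(B,Q,W): not NE [P1→A gives 5>2]
(B,R,X): not NE [P1→A gives 7>3; P2→Q gives 11>4; P3→Z gives 9>2]
(B,R,Y): not NE [P1→C gives 2>0; P2→P gives 6>0; P3→Z gives 9>4]
(B,R,Z): not NE [P1→C gives 7>4; P2→P gives 9>7]
(B,R,W): not NE [P2→Q gives 9>7; P3→Z gives 9>5]
(C,P,X): not NE [P1→B gives 9>0]
(C,P,Y): not NE [P1→A gives 4>1; P3→X gives 8>0]
(C,P,Z): not NE [P1→A gives 9>1; P2→R gives 6>0; P3→X gives 8>5]
(C,P,W): not NE [P2→R gives 2>1; P3→X gives 8>5]
(C,Q,X): not NE [P2→P gives 5>0; P3→W gives 4>3]
(C,Q,Y): not NE [P2→P gives 6>1; P3→W gives 4>2]
(C,Q,Z): not NE [P1→A gives 8>7; P2→R gives 6>2; P3→W gives 4>2]
(C,Q,W): not NE [P1→A gives 5>2]
(C,R,X): not NE [P1→A gives 7>3; P2→P gives 5>3; P3→Y gives 4>3]
(C,R,Y): not NE [P2→P gives 6>2]
(C,R,Z): not NE [P3→Y gives 4>2]
(C,R,W): not NE [P1→B gives 3>2; P3→Y gives 4>0]

Equilibria: none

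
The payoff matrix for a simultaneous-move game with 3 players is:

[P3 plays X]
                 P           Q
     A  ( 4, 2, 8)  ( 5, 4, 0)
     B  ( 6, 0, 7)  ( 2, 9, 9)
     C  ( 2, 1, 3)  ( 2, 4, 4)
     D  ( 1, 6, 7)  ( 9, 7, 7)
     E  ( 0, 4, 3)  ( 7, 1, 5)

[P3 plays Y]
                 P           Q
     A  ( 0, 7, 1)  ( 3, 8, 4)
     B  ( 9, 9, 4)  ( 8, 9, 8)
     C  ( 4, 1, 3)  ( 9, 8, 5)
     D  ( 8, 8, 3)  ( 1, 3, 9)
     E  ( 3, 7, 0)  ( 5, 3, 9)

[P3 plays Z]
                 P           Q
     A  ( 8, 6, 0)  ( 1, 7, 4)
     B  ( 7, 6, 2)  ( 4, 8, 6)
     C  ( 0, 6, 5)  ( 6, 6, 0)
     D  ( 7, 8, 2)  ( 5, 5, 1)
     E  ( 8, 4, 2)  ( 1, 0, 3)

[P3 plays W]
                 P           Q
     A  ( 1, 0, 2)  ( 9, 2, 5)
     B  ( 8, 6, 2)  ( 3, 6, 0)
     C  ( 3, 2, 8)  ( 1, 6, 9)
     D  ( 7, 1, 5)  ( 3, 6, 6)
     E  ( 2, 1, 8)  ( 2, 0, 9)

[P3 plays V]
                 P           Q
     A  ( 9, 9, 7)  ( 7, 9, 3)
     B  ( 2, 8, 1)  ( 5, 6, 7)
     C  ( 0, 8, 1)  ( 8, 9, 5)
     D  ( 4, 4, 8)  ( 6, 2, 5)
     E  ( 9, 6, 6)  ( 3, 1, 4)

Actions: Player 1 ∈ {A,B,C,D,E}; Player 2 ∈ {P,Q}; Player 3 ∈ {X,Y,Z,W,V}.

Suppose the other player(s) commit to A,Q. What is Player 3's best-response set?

argmax u_3 = {W}

u_3(X vs A,Q) = 0
u_3(Y vs A,Q) = 4
u_3(Z vs A,Q) = 4
u_3(W vs A,Q) = 5
u_3(V vs A,Q) = 3
max payoff 5 at {W}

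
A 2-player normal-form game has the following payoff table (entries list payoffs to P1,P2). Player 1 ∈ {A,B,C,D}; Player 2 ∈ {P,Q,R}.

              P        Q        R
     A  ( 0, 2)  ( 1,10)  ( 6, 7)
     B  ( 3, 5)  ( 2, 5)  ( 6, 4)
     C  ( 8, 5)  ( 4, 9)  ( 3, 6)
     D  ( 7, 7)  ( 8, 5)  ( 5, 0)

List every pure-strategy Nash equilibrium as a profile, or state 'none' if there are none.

(A,P): not NE [P1→C gives 8>0; P2→Q gives 10>2]
(A,Q): not NE [P1→D gives 8>1]
(A,R): not NE [P2→Q gives 10>7]
(B,P): not NE [P1→C gives 8>3]
(B,Q): not NE [P1→D gives 8>2]
(B,R): not NE [P2→Q gives 5>4]
(C,P): not NE [P2→Q gives 9>5]
(C,Q): not NE [P1→D gives 8>4]
(C,R): not NE [P1→B gives 6>3; P2→Q gives 9>6]
(D,P): not NE [P1→C gives 8>7]
(D,Q): not NE [P2→P gives 7>5]
(D,R): not NE [P1→B gives 6>5; P2→P gives 7>0]

Equilibria: none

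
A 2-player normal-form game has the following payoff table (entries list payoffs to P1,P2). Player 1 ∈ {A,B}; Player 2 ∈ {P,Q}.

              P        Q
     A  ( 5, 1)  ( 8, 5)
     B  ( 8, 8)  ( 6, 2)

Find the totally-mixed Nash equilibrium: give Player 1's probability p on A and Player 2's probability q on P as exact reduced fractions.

(p,q) = (3/5, 2/5)

P1 indiff ⇒ q·5+(1-q)·8 = q·8+(1-q)·6 ⇒ q(-3) = (1-q)(-2) ⇒ q = 2/5
P2 indiff ⇒ p·1+(1-p)·8 = p·5+(1-p)·2 ⇒ p(-4) = (1-p)(-6) ⇒ p = 3/5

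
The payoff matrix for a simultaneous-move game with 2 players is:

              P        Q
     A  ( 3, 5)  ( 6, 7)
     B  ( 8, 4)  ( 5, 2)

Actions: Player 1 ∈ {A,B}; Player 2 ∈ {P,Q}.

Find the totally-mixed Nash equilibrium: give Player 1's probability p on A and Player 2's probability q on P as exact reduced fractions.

P1 mixes 1/2 on A; P2 mixes 1/6 on P

P1 indiff ⇒ q·3+(1-q)·6 = q·8+(1-q)·5 ⇒ q(-5) = (1-q)(-1) ⇒ q = 1/6
P2 indiff ⇒ p·5+(1-p)·4 = p·7+(1-p)·2 ⇒ p(-2) = (1-p)(-2) ⇒ p = 1/2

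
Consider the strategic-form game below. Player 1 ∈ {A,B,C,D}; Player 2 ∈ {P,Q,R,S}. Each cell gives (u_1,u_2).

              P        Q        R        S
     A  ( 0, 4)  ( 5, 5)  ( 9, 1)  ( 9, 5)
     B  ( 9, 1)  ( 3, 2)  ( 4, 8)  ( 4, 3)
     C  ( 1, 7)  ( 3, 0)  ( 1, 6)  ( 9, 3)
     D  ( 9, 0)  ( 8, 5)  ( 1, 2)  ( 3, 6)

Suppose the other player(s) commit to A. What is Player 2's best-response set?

P2 best: {Q,S}

u_2(P vs A) = 4
u_2(Q vs A) = 5
u_2(R vs A) = 1
u_2(S vs A) = 5
max payoff 5 at {Q,S}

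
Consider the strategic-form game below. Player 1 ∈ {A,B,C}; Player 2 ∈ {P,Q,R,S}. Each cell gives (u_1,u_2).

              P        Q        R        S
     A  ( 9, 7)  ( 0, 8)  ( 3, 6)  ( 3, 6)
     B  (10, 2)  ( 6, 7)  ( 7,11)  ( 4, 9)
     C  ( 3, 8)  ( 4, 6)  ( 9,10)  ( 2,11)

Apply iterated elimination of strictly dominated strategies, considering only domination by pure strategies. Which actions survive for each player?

P1 drop A (B beats it: P:10>9 Q:6>0 R:7>3 S:4>3)
P2 drop P (R beats it: B:11>2 C:10>8)
P2 drop Q (R beats it: B:11>7 C:10>6)
P1→{B,C} P2→{R,S}

Remaining: P1:{B,C} P2:{R,S}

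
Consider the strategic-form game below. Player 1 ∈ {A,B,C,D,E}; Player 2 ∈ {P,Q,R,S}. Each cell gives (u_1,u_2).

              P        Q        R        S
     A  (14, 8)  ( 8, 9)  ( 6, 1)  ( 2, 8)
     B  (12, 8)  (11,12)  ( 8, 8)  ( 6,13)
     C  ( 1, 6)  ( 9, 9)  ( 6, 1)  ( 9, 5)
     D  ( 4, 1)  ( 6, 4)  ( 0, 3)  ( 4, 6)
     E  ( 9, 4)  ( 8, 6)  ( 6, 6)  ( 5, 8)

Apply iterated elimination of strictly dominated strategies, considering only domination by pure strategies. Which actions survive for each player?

Survivors P1:{B,C} P2:{Q,S}

P1 drop D (B beats it: P:12>4 Q:11>6 R:8>0 S:6>4)
P1 drop E (B beats it: P:12>9 Q:11>8 R:8>6 S:6>5)
P2 drop P (Q beats it: A:9>8 B:12>8 C:9>6)
P1 drop A (B beats it: Q:11>8 R:8>6 S:6>2)
P2 drop R (Q beats it: B:12>8 C:9>1)
P1→{B,C} P2→{Q,S}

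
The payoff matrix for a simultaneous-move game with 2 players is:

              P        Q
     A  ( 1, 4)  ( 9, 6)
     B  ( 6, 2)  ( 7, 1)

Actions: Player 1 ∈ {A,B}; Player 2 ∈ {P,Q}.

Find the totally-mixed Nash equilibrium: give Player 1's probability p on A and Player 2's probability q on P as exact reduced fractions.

P1 indiff ⇒ q·1+(1-q)·9 = q·6+(1-q)·7 ⇒ q(-5) = (1-q)(-2) ⇒ q = 2/7
P2 indiff ⇒ p·4+(1-p)·2 = p·6+(1-p)·1 ⇒ p(-2) = (1-p)(-1) ⇒ p = 1/3

(p,q) = (1/3, 2/7)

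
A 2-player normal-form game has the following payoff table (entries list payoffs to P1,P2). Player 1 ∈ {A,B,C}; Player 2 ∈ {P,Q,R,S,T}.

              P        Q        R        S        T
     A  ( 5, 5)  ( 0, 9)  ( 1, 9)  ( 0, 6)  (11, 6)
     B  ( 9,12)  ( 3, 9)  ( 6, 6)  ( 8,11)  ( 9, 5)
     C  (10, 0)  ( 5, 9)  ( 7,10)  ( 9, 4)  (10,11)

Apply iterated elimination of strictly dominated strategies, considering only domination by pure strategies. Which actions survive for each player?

Remaining: P1:{A,C} P2:{Q,R,T}

P1 drop B (C beats it: P:10>9 Q:5>3 R:7>6 S:9>8 T:10>9)
P2 drop P (Q beats it: A:9>5 C:9>0)
P2 drop S (Q beats it: A:9>6 C:9>4)
P1→{A,C} P2→{Q,R,T}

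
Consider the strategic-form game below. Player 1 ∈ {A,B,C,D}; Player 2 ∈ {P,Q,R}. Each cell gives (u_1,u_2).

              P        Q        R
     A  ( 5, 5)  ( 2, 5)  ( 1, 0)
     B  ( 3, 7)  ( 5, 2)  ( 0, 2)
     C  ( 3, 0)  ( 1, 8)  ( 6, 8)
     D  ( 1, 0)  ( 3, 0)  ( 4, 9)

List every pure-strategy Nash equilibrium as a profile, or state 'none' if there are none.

NE set: (A,P), (C,R)

(A,P): NE
(A,Q): not NE [P1→B gives 5>2]
(A,R): not NE [P1→C gives 6>1; P2→Q gives 5>0]
(B,P): not NE [P1→A gives 5>3]
(B,Q): not NE [P2→P gives 7>2]
(B,R): not NE [P1→C gives 6>0; P2→P gives 7>2]
(C,P): not NE [P1→A gives 5>3; P2→R gives 8>0]
(C,Q): not NE [P1→B gives 5>1]
(C,R): NE
(D,P): not NE [P1→A gives 5>1; P2→R gives 9>0]
(D,Q): not NE [P1→B gives 5>3; P2→R gives 9>0]
(D,R): not NE [P1→C gives 6>4]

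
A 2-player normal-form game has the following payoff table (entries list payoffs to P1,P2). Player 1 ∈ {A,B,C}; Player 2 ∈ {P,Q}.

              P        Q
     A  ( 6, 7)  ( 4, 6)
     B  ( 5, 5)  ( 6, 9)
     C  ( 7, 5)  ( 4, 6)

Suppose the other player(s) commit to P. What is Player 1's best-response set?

u_1(A vs P) = 6
u_1(B vs P) = 5
u_1(C vs P) = 7
max payoff 7 at {C}

BR_1 = {C}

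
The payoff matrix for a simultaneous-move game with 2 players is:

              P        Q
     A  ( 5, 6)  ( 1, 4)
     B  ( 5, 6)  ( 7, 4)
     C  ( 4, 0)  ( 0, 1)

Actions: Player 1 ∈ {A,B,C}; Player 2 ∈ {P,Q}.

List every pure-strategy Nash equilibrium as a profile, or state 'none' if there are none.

(A,P): NE
(A,Q): not NE [P1→B gives 7>1; P2→P gives 6>4]
(B,P): NE
(B,Q): not NE [P2→P gives 6>4]
(C,P): not NE [P1→B gives 5>4; P2→Q gives 1>0]
(C,Q): not NE [P1→B gives 7>0]

NE set: (A,P), (B,P)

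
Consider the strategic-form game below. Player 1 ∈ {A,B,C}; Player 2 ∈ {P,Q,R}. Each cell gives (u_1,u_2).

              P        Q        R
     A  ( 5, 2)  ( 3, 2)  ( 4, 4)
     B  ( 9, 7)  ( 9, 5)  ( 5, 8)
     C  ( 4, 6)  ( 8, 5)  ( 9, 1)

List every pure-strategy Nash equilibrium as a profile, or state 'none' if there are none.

(A,P): not NE [P1→B gives 9>5; P2→R gives 4>2]
(A,Q): not NE [P1→B gives 9>3; P2→R gives 4>2]
(A,R): not NE [P1→C gives 9>4]
(B,P): not NE [P2→R gives 8>7]
(B,Q): not NE [P2→R gives 8>5]
(B,R): not NE [P1→C gives 9>5]
(C,P): not NE [P1→B gives 9>4]
(C,Q): not NE [P1→B gives 9>8; P2→P gives 6>5]
(C,R): not NE [P2→P gives 6>1]

Equilibria: none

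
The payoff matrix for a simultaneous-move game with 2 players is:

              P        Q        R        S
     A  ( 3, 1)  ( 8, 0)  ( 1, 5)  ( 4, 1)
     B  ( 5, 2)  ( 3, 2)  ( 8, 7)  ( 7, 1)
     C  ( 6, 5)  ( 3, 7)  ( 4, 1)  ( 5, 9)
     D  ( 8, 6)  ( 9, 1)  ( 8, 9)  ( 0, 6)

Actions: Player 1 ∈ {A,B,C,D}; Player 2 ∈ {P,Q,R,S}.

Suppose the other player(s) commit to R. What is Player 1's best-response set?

argmax u_1 = {B,D}

u_1(A vs R) = 1
u_1(B vs R) = 8
u_1(C vs R) = 4
u_1(D vs R) = 8
max payoff 8 at {B,D}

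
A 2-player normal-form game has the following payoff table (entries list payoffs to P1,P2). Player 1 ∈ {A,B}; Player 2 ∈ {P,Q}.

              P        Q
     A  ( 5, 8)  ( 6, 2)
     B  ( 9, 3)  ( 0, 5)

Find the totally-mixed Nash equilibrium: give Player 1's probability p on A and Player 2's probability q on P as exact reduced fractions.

P1 indiff ⇒ q·5+(1-q)·6 = q·9+(1-q)·0 ⇒ q(-4) = (1-q)(-6) ⇒ q = 3/5
P2 indiff ⇒ p·8+(1-p)·3 = p·2+(1-p)·5 ⇒ p(6) = (1-p)(2) ⇒ p = 1/4

P1 mixes 1/4 on A; P2 mixes 3/5 on P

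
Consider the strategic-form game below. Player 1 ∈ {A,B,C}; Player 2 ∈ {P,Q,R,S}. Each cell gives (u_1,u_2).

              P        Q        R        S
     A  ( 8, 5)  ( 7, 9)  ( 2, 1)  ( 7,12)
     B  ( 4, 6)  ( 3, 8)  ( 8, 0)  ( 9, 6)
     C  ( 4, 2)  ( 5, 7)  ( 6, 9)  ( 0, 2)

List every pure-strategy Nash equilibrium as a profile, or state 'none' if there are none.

PSNE: ∅

(A,P): not NE [P2→S gives 12>5]
(A,Q): not NE [P2→S gives 12>9]
(A,R): not NE [P1→B gives 8>2; P2→S gives 12>1]
(A,S): not NE [P1→B gives 9>7]
(B,P): not NE [P1→A gives 8>4; P2→Q gives 8>6]
(B,Q): not NE [P1→A gives 7>3]
(B,R): not NE [P2→Q gives 8>0]
(B,S): not NE [P2→Q gives 8>6]
(C,P): not NE [P1→A gives 8>4; P2→R gives 9>2]
(C,Q): not NE [P1→A gives 7>5; P2→R gives 9>7]
(C,R): not NE [P1→B gives 8>6]
(C,S): not NE [P1→B gives 9>0; P2→R gives 9>2]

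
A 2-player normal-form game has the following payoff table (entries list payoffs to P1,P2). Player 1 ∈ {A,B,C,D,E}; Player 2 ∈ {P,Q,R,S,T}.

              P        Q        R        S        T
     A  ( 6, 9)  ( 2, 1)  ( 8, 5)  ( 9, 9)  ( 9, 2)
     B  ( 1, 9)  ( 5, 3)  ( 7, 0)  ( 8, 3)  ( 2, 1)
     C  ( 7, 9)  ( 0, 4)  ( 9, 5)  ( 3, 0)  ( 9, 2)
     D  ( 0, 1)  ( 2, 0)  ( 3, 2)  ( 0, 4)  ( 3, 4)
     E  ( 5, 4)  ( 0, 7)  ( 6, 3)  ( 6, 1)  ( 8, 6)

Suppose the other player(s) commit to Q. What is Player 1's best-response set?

P1 best: {B}

u_1(A vs Q) = 2
u_1(B vs Q) = 5
u_1(C vs Q) = 0
u_1(D vs Q) = 2
u_1(E vs Q) = 0
max payoff 5 at {B}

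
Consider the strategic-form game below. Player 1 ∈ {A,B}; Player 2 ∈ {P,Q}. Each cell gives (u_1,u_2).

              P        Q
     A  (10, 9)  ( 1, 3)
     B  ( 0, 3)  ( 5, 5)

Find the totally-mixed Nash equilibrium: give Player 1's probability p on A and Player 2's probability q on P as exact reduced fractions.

(p,q) = (1/4, 2/7)

P1 indiff ⇒ q·10+(1-q)·1 = q·0+(1-q)·5 ⇒ q(10) = (1-q)(4) ⇒ q = 2/7
P2 indiff ⇒ p·9+(1-p)·3 = p·3+(1-p)·5 ⇒ p(6) = (1-p)(2) ⇒ p = 1/4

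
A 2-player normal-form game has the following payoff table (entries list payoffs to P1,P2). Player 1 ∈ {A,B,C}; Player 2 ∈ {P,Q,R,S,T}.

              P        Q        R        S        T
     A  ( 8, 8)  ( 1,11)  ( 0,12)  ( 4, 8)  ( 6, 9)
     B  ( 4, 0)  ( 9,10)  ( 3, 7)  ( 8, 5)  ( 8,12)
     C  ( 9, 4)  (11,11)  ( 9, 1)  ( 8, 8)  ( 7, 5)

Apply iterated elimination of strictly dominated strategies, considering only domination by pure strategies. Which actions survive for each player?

P1 drop A (C beats it: P:9>8 Q:11>1 R:9>0 S:8>4 T:7>6)
P2 drop P (Q beats it: B:10>0 C:11>4)
P2 drop R (Q beats it: B:10>7 C:11>1)
P2 drop S (Q beats it: B:10>5 C:11>8)
P1→{B,C} P2→{Q,T}

IESDS → P1:{B,C} P2:{Q,T}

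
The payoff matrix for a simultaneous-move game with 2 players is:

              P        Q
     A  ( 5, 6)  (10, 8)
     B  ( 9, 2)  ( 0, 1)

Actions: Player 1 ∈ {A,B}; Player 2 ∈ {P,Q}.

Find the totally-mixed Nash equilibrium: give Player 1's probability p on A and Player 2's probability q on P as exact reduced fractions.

(p,q) = (1/3, 5/7)

P1 indiff ⇒ q·5+(1-q)·10 = q·9+(1-q)·0 ⇒ q(-4) = (1-q)(-10) ⇒ q = 5/7
P2 indiff ⇒ p·6+(1-p)·2 = p·8+(1-p)·1 ⇒ p(-2) = (1-p)(-1) ⇒ p = 1/3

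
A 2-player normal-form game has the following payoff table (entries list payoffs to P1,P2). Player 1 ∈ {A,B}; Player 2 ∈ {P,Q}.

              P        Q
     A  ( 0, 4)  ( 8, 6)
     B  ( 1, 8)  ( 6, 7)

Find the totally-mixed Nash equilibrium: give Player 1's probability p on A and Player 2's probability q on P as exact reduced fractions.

(p,q) = (1/3, 2/3)

P1 indiff ⇒ q·0+(1-q)·8 = q·1+(1-q)·6 ⇒ q(-1) = (1-q)(-2) ⇒ q = 2/3
P2 indiff ⇒ p·4+(1-p)·8 = p·6+(1-p)·7 ⇒ p(-2) = (1-p)(-1) ⇒ p = 1/3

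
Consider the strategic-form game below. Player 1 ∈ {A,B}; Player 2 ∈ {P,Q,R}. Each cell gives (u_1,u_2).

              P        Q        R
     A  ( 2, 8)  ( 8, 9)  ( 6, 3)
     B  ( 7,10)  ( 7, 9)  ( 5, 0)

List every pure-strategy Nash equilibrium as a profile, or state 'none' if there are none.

Nash profiles: (A,Q), (B,P)

(A,P): not NE [P1→B gives 7>2; P2→Q gives 9>8]
(A,Q): NE
(A,R): not NE [P2→Q gives 9>3]
(B,P): NE
(B,Q): not NE [P1→A gives 8>7; P2→P gives 10>9]
(B,R): not NE [P1→A gives 6>5; P2→P gives 10>0]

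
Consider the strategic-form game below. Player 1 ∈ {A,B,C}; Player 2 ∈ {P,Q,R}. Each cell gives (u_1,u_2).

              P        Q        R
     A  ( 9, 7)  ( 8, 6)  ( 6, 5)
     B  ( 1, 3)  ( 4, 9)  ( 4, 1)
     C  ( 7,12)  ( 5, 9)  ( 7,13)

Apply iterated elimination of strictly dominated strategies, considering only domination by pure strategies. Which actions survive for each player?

P1 drop B (A beats it: P:9>1 Q:8>4 R:6>4)
P2 drop Q (P beats it: A:7>6 C:12>9)
P1→{A,C} P2→{P,R}

Remaining: P1:{A,C} P2:{P,R}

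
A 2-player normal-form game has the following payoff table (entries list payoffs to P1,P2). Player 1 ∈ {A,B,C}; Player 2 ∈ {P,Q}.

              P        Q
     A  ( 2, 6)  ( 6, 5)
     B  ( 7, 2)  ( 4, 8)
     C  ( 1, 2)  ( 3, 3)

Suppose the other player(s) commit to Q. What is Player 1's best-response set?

u_1(A vs Q) = 6
u_1(B vs Q) = 4
u_1(C vs Q) = 3
max payoff 6 at {A}

P1 best: {A}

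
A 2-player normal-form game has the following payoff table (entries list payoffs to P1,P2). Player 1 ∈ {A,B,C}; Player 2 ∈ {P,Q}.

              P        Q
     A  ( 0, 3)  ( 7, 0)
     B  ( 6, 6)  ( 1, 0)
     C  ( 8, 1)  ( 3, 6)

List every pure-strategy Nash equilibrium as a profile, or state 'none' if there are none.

(A,P): not NE [P1→C gives 8>0]
(A,Q): not NE [P2→P gives 3>0]
(B,P): not NE [P1→C gives 8>6]
(B,Q): not NE [P1→A gives 7>1; P2→P gives 6>0]
(C,P): not NE [P2→Q gives 6>1]
(C,Q): not NE [P1→A gives 7>3]

Equilibria: none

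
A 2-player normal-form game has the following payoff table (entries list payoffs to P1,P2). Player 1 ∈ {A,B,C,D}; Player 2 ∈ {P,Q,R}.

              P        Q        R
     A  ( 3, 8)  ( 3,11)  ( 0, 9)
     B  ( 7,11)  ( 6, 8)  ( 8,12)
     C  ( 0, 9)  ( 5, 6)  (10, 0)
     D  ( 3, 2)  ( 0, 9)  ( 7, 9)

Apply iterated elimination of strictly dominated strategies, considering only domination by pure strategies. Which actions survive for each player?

Survivors P1:{B,C} P2:{P,R}

P1 drop A (B beats it: P:7>3 Q:6>3 R:8>0)
P1 drop D (B beats it: P:7>3 Q:6>0 R:8>7)
P2 drop Q (P beats it: B:11>8 C:9>6)
P1→{B,C} P2→{P,R}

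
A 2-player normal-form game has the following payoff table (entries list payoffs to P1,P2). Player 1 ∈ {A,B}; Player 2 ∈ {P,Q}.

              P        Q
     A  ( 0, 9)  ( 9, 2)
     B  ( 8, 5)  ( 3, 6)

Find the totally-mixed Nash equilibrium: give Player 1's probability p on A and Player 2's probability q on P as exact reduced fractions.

P1 indiff ⇒ q·0+(1-q)·9 = q·8+(1-q)·3 ⇒ q(-8) = (1-q)(-6) ⇒ q = 3/7
P2 indiff ⇒ p·9+(1-p)·5 = p·2+(1-p)·6 ⇒ p(7) = (1-p)(1) ⇒ p = 1/8

(p,q) = (1/8, 3/7)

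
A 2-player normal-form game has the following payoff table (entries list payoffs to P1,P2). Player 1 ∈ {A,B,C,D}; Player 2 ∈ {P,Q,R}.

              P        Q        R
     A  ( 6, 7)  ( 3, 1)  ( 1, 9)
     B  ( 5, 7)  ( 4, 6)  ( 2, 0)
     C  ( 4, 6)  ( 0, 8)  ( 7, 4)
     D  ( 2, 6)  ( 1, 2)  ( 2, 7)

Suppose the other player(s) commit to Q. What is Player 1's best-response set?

u_1(A vs Q) = 3
u_1(B vs Q) = 4
u_1(C vs Q) = 0
u_1(D vs Q) = 1
max payoff 4 at {B}

BR_1 = {B}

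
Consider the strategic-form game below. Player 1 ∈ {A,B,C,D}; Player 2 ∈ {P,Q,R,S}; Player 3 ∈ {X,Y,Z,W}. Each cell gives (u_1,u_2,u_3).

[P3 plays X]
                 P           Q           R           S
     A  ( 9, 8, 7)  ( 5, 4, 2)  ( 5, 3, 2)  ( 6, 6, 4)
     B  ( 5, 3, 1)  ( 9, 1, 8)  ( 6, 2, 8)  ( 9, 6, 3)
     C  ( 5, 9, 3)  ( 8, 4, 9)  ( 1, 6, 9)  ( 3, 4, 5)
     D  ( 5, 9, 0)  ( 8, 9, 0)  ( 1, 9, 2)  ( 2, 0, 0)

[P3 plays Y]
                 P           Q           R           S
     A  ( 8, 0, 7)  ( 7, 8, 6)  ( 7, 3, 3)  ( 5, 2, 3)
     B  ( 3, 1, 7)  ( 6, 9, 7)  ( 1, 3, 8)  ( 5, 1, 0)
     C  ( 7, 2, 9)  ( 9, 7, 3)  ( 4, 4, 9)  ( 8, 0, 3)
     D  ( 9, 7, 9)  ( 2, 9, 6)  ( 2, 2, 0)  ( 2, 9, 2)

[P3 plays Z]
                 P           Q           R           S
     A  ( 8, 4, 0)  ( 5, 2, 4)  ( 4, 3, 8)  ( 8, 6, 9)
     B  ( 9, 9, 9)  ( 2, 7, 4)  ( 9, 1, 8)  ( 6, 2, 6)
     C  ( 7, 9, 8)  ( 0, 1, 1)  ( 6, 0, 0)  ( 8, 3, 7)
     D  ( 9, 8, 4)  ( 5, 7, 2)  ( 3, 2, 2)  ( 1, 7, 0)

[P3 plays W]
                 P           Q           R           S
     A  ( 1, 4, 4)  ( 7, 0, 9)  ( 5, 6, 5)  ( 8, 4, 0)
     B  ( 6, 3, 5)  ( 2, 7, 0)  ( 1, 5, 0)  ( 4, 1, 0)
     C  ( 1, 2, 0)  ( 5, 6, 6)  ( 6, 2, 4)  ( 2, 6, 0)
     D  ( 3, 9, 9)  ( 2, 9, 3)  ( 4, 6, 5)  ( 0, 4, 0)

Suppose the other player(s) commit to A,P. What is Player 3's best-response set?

u_3(X vs A,P) = 7
u_3(Y vs A,P) = 7
u_3(Z vs A,P) = 0
u_3(W vs A,P) = 4
max payoff 7 at {X,Y}

argmax u_3 = {X,Y}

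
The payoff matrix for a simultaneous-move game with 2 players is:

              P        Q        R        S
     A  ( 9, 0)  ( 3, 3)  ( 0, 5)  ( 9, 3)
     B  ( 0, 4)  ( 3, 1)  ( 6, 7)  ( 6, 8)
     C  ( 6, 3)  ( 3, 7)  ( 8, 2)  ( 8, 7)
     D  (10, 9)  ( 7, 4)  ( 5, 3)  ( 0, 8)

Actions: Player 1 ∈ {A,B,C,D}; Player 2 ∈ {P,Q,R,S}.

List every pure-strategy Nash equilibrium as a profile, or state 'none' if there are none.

PSNE = {(D,P)}

(A,P): not NE [P1→D gives 10>9; P2→R gives 5>0]
(A,Q): not NE [P1→D gives 7>3; P2→R gives 5>3]
(A,R): not NE [P1→C gives 8>0]
(A,S): not NE [P2→R gives 5>3]
(B,P): not NE [P1→D gives 10>0; P2→S gives 8>4]
(B,Q): not NE [P1→D gives 7>3; P2→S gives 8>1]
(B,R): not NE [P1→C gives 8>6; P2→S gives 8>7]
(B,S): not NE [P1→A gives 9>6]
(C,P): not NE [P1→D gives 10>6; P2→S gives 7>3]
(C,Q): not NE [P1→D gives 7>3]
(C,R): not NE [P2→S gives 7>2]
(C,S): not NE [P1→A gives 9>8]
(D,P): NE
(D,Q): not NE [P2→P gives 9>4]
(D,R): not NE [P1→C gives 8>5; P2→P gives 9>3]
(D,S): not NE [P1→A gives 9>0; P2→P gives 9>8]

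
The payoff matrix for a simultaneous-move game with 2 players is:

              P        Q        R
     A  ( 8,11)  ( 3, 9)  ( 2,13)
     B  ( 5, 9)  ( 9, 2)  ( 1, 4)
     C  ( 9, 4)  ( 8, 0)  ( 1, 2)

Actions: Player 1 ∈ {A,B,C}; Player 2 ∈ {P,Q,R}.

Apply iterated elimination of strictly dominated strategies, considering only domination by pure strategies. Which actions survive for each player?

Remaining: P1:{A,C} P2:{P,R}

P2 drop Q (P beats it: A:11>9 B:9>2 C:4>0)
P1 drop B (A beats it: P:8>5 R:2>1)
P1→{A,C} P2→{P,R}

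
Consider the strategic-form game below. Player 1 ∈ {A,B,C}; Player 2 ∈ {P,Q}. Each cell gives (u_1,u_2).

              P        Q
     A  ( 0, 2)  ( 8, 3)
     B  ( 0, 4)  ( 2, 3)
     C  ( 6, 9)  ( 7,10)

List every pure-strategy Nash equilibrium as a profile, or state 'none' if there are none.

NE set: (A,Q)

(A,P): not NE [P1→C gives 6>0; P2→Q gives 3>2]
(A,Q): NE
(B,P): not NE [P1→C gives 6>0]
(B,Q): not NE [P1→A gives 8>2; P2→P gives 4>3]
(C,P): not NE [P2→Q gives 10>9]
(C,Q): not NE [P1→A gives 8>7]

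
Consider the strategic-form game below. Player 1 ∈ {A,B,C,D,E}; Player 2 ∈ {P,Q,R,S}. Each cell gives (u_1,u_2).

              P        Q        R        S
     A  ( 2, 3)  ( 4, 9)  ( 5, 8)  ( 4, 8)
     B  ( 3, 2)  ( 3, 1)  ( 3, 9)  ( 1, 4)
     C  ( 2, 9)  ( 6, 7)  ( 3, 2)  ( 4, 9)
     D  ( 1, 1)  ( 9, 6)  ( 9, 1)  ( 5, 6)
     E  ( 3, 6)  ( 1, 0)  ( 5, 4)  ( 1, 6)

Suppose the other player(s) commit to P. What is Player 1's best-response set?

u_1(A vs P) = 2
u_1(B vs P) = 3
u_1(C vs P) = 2
u_1(D vs P) = 1
u_1(E vs P) = 3
max payoff 3 at {B,E}

P1 best: {B,E}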